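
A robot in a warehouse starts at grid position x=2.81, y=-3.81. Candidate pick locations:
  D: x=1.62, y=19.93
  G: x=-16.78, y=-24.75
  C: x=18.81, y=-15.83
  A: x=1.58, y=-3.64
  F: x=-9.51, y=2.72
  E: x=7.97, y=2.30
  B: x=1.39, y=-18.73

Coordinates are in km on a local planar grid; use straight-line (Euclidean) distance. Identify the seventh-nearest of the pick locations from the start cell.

G

Distance to each, sorted:
A: 1.2 km
E: 8.0 km
F: 13.9 km
B: 15.0 km
C: 20.0 km
D: 23.8 km
G: 28.7 km
The seventh-nearest is G at 28.7 km.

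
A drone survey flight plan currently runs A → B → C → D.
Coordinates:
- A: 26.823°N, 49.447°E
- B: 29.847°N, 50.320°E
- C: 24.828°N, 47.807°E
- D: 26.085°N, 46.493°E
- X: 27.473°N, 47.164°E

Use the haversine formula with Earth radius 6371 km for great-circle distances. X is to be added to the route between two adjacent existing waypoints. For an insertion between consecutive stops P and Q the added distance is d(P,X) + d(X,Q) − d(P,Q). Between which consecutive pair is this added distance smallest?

Added distance for inserting X between each consecutive pair:
A–B: 295.8 km
B–C: 95.8 km
C–D: 276.9 km
Smallest added distance is 95.8 km, inserting between B and C.

between B and C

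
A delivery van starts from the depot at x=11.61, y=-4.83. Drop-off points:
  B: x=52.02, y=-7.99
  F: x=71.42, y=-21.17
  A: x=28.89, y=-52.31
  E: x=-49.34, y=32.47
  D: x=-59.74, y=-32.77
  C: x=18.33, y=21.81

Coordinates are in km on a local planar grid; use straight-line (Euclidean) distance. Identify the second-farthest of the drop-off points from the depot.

E

Distance to each, sorted:
D: 76.6 km
E: 71.5 km
F: 62.0 km
A: 50.5 km
B: 40.5 km
C: 27.5 km
The second-farthest is E at 71.5 km.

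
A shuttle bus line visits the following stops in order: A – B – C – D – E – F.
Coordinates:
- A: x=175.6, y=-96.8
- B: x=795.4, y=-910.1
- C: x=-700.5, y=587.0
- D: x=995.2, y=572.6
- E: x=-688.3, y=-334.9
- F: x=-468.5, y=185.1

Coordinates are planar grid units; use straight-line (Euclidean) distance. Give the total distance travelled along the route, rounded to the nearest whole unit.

7312

Leg distances:
A→B: 1022.6  (cumulative 1022.6)
B→C: 2116.4  (cumulative 3138.9)
C→D: 1695.8  (cumulative 4834.7)
D→E: 1912.5  (cumulative 6747.2)
E→F: 564.5  (cumulative 7311.7)
Total route length ≈ 7312.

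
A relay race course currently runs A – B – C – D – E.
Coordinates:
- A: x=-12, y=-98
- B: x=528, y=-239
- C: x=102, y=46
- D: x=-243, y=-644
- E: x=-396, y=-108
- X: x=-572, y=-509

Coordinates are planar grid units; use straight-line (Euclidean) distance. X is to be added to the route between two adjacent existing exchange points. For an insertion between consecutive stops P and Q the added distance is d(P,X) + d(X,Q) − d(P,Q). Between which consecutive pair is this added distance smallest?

between D and E

Added distance for inserting X between each consecutive pair:
A–B: 1269.2
B–C: 1493.2
C–D: 457.3
D–E: 236.1
Smallest added distance is 236.1, inserting between D and E.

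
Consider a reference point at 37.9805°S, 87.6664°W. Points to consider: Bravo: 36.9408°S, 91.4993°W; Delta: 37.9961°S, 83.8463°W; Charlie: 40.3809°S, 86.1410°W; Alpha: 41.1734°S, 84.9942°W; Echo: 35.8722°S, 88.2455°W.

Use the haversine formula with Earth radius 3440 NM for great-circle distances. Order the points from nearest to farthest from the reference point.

Echo, Charlie, Delta, Bravo, Alpha

Distance from the reference point at 37.9805°S, 87.6664°W to each:
Echo 35.8722°S, 88.2455°W: 129.6 NM
Charlie 40.3809°S, 86.1410°W: 160.6 NM
Delta 37.9961°S, 83.8463°W: 180.8 NM
Bravo 36.9408°S, 91.4993°W: 193.0 NM
Alpha 41.1734°S, 84.9942°W: 228.1 NM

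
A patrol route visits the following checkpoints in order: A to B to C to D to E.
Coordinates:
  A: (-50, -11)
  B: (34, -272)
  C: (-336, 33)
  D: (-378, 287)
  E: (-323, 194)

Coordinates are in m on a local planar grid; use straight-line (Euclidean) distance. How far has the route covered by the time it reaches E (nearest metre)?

1119 m

Leg distances:
A→B: 274.2 m  (cumulative 274.2 m)
B→C: 479.5 m  (cumulative 753.7 m)
C→D: 257.4 m  (cumulative 1011.1 m)
D→E: 108.0 m  (cumulative 1119.2 m)
Cumulative distance at E ≈ 1119 m.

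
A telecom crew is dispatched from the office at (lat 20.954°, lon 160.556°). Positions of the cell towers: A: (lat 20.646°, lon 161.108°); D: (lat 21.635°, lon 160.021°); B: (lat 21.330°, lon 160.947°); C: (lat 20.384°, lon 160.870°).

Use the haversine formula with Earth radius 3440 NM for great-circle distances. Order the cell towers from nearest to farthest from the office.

B, A, C, D

Computing each great-circle distance from (lat 20.954°, lon 160.556°):
B (lat 21.330°, lon 160.947°): 31.4 NM
A (lat 20.646°, lon 161.108°): 36.1 NM
C (lat 20.384°, lon 160.870°): 38.5 NM
D (lat 21.635°, lon 160.021°): 50.7 NM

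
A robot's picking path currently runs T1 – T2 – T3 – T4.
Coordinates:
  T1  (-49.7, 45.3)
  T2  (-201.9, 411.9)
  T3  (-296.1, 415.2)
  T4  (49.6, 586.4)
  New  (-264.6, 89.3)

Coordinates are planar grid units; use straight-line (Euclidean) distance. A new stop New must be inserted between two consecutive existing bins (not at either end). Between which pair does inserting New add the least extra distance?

Added distance for inserting New between each consecutive pair:
T1–T2: 151.1
T2–T3: 561.8
T3–T4: 529.7
Smallest added distance is 151.1, inserting between T1 and T2.

between T1 and T2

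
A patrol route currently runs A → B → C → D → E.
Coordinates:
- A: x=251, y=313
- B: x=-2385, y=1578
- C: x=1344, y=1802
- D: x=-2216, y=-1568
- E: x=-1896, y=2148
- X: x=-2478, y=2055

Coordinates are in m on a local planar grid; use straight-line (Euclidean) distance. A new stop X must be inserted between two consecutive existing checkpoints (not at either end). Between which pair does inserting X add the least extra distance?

Added distance for inserting X between each consecutive pair:
A–B: 799.8 m
B–C: 580.6 m
C–D: 2560.7 m
D–E: 492.1 m
Smallest added distance is 492.1 m, inserting between D and E.

between D and E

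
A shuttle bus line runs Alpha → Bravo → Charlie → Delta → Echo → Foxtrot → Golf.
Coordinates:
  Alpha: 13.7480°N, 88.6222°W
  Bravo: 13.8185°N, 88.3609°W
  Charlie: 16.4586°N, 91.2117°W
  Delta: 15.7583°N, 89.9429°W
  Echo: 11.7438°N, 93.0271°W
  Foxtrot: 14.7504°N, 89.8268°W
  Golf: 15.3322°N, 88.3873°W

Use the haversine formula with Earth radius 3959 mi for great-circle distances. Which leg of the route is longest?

Delta–Echo

Leg distances:
Alpha→Bravo: 18.2 mi
Bravo→Charlie: 263.5 mi
Charlie→Delta: 97.1 mi
Delta→Echo: 346.1 mi
Echo→Foxtrot: 299.1 mi
Foxtrot→Golf: 104.1 mi
The longest leg is Delta–Echo at 346.1 mi.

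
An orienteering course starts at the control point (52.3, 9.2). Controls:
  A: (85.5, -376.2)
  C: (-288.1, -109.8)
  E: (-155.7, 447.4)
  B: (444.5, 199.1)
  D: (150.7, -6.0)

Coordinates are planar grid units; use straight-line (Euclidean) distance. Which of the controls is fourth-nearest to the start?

Distances from the start ((52.3, 9.2)):
D: 99.6
C: 360.6
A: 386.8
B: 435.8
E: 485.1
The fourth-nearest is B at 435.8.

B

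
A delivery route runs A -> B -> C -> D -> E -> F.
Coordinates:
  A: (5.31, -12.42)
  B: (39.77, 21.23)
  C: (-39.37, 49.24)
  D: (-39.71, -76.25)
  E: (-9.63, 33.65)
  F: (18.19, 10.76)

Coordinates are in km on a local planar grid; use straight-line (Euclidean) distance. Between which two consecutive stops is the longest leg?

Leg distances:
A→B: 48.2 km
B→C: 84.0 km
C→D: 125.5 km
D→E: 113.9 km
E→F: 36.0 km
The longest leg is C–D at 125.5 km.

C–D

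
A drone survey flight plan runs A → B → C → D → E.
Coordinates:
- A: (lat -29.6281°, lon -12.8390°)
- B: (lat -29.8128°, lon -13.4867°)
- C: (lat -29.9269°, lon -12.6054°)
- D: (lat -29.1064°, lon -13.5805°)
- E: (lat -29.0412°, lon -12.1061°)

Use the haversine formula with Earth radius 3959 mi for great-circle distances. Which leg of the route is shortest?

Leg distances:
A→B: 40.9 mi
B→C: 53.4 mi
C→D: 81.6 mi
D→E: 89.2 mi
The shortest leg is A–B at 40.9 mi.

A–B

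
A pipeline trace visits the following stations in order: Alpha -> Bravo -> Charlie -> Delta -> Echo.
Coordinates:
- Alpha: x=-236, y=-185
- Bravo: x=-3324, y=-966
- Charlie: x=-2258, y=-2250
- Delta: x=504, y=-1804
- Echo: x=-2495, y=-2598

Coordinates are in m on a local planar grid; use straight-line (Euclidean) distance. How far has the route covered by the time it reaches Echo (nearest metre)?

10754 m

Leg distances:
Alpha→Bravo: 3185.2 m  (cumulative 3185.2 m)
Bravo→Charlie: 1668.8 m  (cumulative 4854.1 m)
Charlie→Delta: 2797.8 m  (cumulative 7651.8 m)
Delta→Echo: 3102.3 m  (cumulative 10754.2 m)
Cumulative distance at Echo ≈ 10754 m.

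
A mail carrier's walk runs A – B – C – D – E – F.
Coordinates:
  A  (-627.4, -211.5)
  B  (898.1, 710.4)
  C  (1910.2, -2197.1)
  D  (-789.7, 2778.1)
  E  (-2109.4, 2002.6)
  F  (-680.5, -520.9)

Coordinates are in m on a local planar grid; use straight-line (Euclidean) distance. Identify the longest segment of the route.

C–D

Leg distances:
A→B: 1782.4 m
B→C: 3078.6 m
C→D: 5660.6 m
D→E: 1530.7 m
E→F: 2900.0 m
The longest leg is C–D at 5660.6 m.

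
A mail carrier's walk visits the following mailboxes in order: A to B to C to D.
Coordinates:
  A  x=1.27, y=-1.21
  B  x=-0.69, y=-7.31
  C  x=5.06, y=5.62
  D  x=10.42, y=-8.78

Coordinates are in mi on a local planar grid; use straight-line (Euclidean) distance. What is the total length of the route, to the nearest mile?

36 mi

Leg distances:
A→B: 6.4 mi  (cumulative 6.4 mi)
B→C: 14.2 mi  (cumulative 20.6 mi)
C→D: 15.4 mi  (cumulative 35.9 mi)
Total route length ≈ 36 mi.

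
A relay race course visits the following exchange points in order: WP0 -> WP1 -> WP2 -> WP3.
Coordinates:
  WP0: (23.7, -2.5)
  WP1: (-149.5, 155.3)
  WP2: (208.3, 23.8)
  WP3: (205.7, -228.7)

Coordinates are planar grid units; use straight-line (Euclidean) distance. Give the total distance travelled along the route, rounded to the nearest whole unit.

Leg distances:
WP0→WP1: 234.3  (cumulative 234.3)
WP1→WP2: 381.2  (cumulative 615.5)
WP2→WP3: 252.5  (cumulative 868.0)
Total route length ≈ 868.

868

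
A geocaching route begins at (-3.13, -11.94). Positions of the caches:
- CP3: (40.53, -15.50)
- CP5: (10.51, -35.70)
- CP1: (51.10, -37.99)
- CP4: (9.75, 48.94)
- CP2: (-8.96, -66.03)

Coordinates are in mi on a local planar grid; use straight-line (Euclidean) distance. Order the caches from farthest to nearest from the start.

CP4, CP1, CP2, CP3, CP5

Distance from the start at (-3.13, -11.94) to each:
CP4 (9.75, 48.94): 62.2 mi
CP1 (51.10, -37.99): 60.2 mi
CP2 (-8.96, -66.03): 54.4 mi
CP3 (40.53, -15.50): 43.8 mi
CP5 (10.51, -35.70): 27.4 mi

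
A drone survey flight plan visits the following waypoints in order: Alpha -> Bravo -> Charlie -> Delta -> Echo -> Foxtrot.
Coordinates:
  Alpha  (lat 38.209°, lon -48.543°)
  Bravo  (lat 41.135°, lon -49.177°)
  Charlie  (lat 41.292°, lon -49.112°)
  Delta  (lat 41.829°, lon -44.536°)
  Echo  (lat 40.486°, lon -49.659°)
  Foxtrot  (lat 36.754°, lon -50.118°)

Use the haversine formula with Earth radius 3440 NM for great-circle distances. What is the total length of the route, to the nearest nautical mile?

866 NM

Leg distances:
Alpha→Bravo: 178.1 NM  (cumulative 178.1 NM)
Bravo→Charlie: 9.9 NM  (cumulative 188.0 NM)
Charlie→Delta: 208.1 NM  (cumulative 396.0 NM)
Delta→Echo: 245.2 NM  (cumulative 641.2 NM)
Echo→Foxtrot: 225.1 NM  (cumulative 866.3 NM)
Total route length ≈ 866 NM.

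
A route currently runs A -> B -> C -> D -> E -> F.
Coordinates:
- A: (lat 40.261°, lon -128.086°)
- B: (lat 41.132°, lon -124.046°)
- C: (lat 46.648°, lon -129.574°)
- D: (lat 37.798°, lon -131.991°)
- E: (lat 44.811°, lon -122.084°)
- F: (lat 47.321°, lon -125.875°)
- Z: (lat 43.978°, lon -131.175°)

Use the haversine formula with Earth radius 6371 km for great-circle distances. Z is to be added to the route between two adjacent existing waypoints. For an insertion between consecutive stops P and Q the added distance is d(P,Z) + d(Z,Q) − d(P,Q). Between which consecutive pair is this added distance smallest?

Added distance for inserting Z between each consecutive pair:
A–B: 795.2 km
B–C: 229.9 km
C–D: 8.9 km
D–E: 282.9 km
E–F: 878.3 km
Smallest added distance is 8.9 km, inserting between C and D.

between C and D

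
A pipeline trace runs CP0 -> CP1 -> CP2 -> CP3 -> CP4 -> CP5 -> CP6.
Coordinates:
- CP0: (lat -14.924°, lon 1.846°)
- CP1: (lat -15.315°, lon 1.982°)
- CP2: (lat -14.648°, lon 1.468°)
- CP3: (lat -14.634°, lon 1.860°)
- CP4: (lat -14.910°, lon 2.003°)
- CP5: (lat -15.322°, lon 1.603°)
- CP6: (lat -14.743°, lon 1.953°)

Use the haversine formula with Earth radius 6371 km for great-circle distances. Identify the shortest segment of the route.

CP3–CP4

Leg distances:
CP0→CP1: 45.9 km
CP1→CP2: 92.5 km
CP2→CP3: 42.2 km
CP3→CP4: 34.3 km
CP4→CP5: 62.8 km
CP5→CP6: 74.6 km
The shortest leg is CP3–CP4 at 34.3 km.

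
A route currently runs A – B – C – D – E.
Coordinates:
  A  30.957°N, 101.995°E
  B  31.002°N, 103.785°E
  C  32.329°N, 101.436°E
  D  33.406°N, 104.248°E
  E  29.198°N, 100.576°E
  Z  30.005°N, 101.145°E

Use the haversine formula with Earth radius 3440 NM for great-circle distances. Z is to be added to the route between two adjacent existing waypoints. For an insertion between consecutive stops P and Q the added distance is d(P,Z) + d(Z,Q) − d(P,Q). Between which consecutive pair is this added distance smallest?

Added distance for inserting Z between each consecutive pair:
A–B: 129.0 NM
B–C: 145.4 NM
C–D: 242.9 NM
D–E: 0.2 NM
Smallest added distance is 0.2 NM, inserting between D and E.

between D and E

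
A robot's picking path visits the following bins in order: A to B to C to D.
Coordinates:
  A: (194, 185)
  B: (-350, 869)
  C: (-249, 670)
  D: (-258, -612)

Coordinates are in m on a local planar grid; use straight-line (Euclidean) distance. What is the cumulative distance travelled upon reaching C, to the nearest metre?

Leg distances:
A→B: 874.0 m  (cumulative 874.0 m)
B→C: 223.2 m  (cumulative 1097.1 m)
Cumulative distance at C ≈ 1097 m.

1097 m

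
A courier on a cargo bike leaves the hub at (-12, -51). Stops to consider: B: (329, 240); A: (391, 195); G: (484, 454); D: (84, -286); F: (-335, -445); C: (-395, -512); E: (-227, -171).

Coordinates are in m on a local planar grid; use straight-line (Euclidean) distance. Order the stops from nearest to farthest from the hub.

Distance from the hub at (-12, -51) to each:
E (-227, -171): 246.2 m
D (84, -286): 253.9 m
B (329, 240): 448.3 m
A (391, 195): 472.1 m
F (-335, -445): 509.5 m
C (-395, -512): 599.3 m
G (484, 454): 707.8 m

E, D, B, A, F, C, G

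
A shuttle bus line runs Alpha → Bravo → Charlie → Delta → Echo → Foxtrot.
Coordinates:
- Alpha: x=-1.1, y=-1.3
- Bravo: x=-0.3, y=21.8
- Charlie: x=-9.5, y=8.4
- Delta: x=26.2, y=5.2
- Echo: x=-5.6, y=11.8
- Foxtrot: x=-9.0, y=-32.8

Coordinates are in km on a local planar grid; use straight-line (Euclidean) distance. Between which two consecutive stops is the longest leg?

Echo–Foxtrot

Leg distances:
Alpha→Bravo: 23.1 km
Bravo→Charlie: 16.3 km
Charlie→Delta: 35.8 km
Delta→Echo: 32.5 km
Echo→Foxtrot: 44.7 km
The longest leg is Echo–Foxtrot at 44.7 km.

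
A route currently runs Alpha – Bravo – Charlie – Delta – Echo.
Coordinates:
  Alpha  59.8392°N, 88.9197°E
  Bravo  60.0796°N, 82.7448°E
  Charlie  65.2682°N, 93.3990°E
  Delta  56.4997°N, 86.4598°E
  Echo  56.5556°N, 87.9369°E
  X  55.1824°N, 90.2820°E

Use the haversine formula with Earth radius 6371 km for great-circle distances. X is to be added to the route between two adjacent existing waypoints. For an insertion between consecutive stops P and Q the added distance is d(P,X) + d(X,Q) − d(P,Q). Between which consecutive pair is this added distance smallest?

between Charlie and Delta

Added distance for inserting X between each consecutive pair:
Alpha–Bravo: 884.2 km
Bravo–Charlie: 1048.1 km
Charlie–Delta: 370.9 km
Delta–Echo: 400.6 km
Smallest added distance is 370.9 km, inserting between Charlie and Delta.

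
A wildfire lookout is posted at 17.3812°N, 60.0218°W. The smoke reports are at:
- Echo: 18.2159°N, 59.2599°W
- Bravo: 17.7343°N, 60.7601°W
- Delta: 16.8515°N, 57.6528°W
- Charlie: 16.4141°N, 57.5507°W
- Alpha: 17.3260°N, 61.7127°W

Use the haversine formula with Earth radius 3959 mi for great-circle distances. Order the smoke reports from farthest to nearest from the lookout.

Distance from the lookout at 17.3812°N, 60.0218°W to each:
Charlie 16.4141°N, 57.5507°W: 176.5 mi
Delta 16.8515°N, 57.6528°W: 160.7 mi
Alpha 17.3260°N, 61.7127°W: 111.6 mi
Echo 18.2159°N, 59.2599°W: 76.4 mi
Bravo 17.7343°N, 60.7601°W: 54.4 mi

Charlie, Delta, Alpha, Echo, Bravo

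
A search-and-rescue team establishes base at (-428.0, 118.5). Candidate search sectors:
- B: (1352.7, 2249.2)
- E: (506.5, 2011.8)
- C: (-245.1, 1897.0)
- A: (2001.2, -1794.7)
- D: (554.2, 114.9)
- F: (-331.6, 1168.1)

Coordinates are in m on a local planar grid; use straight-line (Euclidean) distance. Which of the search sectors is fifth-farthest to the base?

F

Distance to each, sorted:
A: 3092.1 m
B: 2776.8 m
E: 2111.4 m
C: 1787.9 m
F: 1054.0 m
D: 982.2 m
The fifth-farthest is F at 1054.0 m.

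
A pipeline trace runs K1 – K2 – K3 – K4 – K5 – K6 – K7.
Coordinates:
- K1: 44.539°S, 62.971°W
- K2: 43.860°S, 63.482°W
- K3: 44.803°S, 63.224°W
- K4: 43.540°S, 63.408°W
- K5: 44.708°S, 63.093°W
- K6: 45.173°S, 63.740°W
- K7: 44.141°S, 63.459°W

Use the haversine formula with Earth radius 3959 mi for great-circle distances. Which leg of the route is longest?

K3–K4

Leg distances:
K1→K2: 53.3 mi
K2→K3: 66.4 mi
K3→K4: 87.7 mi
K4→K5: 82.2 mi
K5→K6: 45.1 mi
K6→K7: 72.6 mi
The longest leg is K3–K4 at 87.7 mi.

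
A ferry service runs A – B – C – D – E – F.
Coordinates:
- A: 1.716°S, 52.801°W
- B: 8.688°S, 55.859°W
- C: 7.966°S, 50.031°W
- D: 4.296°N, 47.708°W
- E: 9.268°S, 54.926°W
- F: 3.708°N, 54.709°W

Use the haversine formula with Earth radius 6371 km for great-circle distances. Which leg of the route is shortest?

B–C

Leg distances:
A→B: 845.9 km
B→C: 646.2 km
C→D: 1387.6 km
D→E: 1707.3 km
E→F: 1443.1 km
The shortest leg is B–C at 646.2 km.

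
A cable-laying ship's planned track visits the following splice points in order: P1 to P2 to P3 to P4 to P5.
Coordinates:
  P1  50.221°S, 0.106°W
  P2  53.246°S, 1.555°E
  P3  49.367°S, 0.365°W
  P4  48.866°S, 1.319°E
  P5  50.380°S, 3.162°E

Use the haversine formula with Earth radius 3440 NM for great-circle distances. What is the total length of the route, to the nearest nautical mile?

624 NM

Leg distances:
P1→P2: 191.8 NM  (cumulative 191.8 NM)
P2→P3: 243.8 NM  (cumulative 435.6 NM)
P3→P4: 72.7 NM  (cumulative 508.3 NM)
P4→P5: 115.8 NM  (cumulative 624.0 NM)
Total route length ≈ 624 NM.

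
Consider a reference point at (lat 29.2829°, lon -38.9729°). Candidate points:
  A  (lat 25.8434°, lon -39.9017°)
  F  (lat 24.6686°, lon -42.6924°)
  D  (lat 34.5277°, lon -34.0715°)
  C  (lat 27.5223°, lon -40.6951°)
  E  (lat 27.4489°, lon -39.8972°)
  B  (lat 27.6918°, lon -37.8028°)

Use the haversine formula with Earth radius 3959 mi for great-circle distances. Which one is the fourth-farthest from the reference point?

Distances from the reference point ((lat 29.2829°, lon -38.9729°)):
D: 462.4 mi
F: 392.5 mi
A: 244.4 mi
C: 160.5 mi
E: 138.6 mi
B: 130.9 mi
The fourth-farthest is C at 160.5 mi.

C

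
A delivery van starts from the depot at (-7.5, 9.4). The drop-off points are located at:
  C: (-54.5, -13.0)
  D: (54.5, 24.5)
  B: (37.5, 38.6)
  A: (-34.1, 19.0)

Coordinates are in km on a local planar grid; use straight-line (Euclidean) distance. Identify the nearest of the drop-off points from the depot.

A

Distances from the depot ((-7.5, 9.4)):
A: 28.3 km
C: 52.1 km
B: 53.6 km
D: 63.8 km
The nearest is A at 28.3 km.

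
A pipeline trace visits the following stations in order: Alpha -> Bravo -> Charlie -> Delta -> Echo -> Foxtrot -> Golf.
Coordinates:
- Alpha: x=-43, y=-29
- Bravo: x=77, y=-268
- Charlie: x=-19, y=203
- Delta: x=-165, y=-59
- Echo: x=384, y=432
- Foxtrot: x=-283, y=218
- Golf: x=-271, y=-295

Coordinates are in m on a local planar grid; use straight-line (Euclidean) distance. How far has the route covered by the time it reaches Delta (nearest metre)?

1048 m

Leg distances:
Alpha→Bravo: 267.4 m  (cumulative 267.4 m)
Bravo→Charlie: 480.7 m  (cumulative 748.1 m)
Charlie→Delta: 299.9 m  (cumulative 1048.1 m)
Cumulative distance at Delta ≈ 1048 m.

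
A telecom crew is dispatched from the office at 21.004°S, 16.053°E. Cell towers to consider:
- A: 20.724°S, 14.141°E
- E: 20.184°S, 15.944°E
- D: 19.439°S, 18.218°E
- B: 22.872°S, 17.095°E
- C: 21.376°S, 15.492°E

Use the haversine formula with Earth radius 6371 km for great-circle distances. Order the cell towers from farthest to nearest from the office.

Computing each great-circle distance from 21.004°S, 16.053°E:
D 19.439°S, 18.218°E: 285.1 km
B 22.872°S, 17.095°E: 233.9 km
A 20.724°S, 14.141°E: 201.1 km
E 20.184°S, 15.944°E: 91.9 km
C 21.376°S, 15.492°E: 71.4 km

D, B, A, E, C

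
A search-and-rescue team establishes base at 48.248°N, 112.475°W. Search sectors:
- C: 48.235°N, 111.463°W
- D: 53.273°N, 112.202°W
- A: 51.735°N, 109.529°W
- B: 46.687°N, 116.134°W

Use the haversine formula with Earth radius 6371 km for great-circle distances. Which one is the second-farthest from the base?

Distances from the base (48.248°N, 112.475°W):
D: 559.1 km
A: 441.2 km
B: 325.2 km
C: 75.0 km
The second-farthest is A at 441.2 km.

A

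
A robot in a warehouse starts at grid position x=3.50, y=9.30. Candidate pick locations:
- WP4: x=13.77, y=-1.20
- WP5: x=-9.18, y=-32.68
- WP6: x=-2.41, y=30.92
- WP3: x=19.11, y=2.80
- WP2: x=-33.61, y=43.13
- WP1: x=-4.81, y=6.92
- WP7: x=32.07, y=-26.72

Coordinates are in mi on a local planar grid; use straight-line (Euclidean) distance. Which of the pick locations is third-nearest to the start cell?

WP3

Distance to each, sorted:
WP1: 8.6 mi
WP4: 14.7 mi
WP3: 16.9 mi
WP6: 22.4 mi
WP5: 43.9 mi
WP7: 46.0 mi
WP2: 50.2 mi
The third-nearest is WP3 at 16.9 mi.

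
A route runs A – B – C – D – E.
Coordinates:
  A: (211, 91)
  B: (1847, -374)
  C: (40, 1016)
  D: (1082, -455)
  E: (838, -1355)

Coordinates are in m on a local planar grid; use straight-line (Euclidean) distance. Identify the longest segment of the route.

B–C

Leg distances:
A→B: 1700.8 m
B→C: 2279.8 m
C→D: 1802.7 m
D→E: 932.5 m
The longest leg is B–C at 2279.8 m.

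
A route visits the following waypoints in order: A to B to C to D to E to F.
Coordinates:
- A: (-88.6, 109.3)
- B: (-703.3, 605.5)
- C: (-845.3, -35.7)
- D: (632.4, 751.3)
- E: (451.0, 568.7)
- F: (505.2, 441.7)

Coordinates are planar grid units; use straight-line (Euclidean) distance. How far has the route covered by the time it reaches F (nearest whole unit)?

3516

Leg distances:
A→B: 790.0  (cumulative 790.0)
B→C: 656.7  (cumulative 1446.7)
C→D: 1674.2  (cumulative 3120.9)
D→E: 257.4  (cumulative 3378.3)
E→F: 138.1  (cumulative 3516.4)
Cumulative distance at F ≈ 3516.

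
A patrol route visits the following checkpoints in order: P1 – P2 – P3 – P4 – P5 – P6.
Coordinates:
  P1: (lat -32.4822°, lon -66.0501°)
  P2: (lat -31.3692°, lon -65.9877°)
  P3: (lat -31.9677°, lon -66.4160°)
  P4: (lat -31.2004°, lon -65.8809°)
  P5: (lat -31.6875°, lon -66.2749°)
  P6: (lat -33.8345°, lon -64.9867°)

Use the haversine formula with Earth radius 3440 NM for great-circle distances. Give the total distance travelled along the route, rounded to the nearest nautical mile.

342 NM

Leg distances:
P1→P2: 66.9 NM  (cumulative 66.9 NM)
P2→P3: 42.1 NM  (cumulative 109.0 NM)
P3→P4: 53.6 NM  (cumulative 162.6 NM)
P4→P5: 35.5 NM  (cumulative 198.1 NM)
P5→P6: 144.4 NM  (cumulative 342.5 NM)
Total route length ≈ 342 NM.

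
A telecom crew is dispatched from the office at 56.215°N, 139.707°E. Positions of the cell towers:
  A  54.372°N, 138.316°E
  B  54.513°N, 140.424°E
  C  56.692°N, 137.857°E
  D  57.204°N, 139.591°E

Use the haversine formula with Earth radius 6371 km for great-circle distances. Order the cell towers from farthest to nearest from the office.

A, B, C, D

Distance from the office at 56.215°N, 139.707°E to each:
A 54.372°N, 138.316°E: 223.0 km
B 54.513°N, 140.424°E: 194.6 km
C 56.692°N, 137.857°E: 125.4 km
D 57.204°N, 139.591°E: 110.2 km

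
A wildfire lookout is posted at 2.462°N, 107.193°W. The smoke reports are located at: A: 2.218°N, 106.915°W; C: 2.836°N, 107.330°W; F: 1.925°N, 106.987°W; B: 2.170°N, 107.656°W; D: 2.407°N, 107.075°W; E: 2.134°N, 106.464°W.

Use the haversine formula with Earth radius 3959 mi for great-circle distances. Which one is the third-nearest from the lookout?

Distances from the lookout (2.462°N, 107.193°W):
D: 9.0 mi
A: 25.5 mi
C: 27.5 mi
B: 37.8 mi
F: 39.7 mi
E: 55.2 mi
The third-nearest is C at 27.5 mi.

C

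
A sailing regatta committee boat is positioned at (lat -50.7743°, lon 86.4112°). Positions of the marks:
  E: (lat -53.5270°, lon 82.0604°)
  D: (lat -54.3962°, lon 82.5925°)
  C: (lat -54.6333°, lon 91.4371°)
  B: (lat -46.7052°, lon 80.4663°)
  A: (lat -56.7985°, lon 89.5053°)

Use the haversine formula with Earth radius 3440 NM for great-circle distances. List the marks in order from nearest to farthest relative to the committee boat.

Computing each great-circle distance from (lat -50.7743°, lon 86.4112°):
E (lat -53.5270°, lon 82.0604°): 230.1 NM
D (lat -54.3962°, lon 82.5925°): 258.2 NM
C (lat -54.6333°, lon 91.4371°): 295.0 NM
B (lat -46.7052°, lon 80.4663°): 339.0 NM
A (lat -56.7985°, lon 89.5053°): 377.9 NM

E, D, C, B, A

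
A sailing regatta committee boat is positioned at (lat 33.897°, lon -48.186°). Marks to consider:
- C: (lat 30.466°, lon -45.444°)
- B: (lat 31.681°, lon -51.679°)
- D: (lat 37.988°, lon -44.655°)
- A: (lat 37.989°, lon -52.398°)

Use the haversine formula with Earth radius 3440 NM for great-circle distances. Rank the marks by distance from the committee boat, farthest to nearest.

Computing each great-circle distance from (lat 33.897°, lon -48.186°):
A (lat 37.989°, lon -52.398°): 319.7 NM
D (lat 37.988°, lon -44.655°): 299.6 NM
C (lat 30.466°, lon -45.444°): 248.7 NM
B (lat 31.681°, lon -51.679°): 220.8 NM

A, D, C, B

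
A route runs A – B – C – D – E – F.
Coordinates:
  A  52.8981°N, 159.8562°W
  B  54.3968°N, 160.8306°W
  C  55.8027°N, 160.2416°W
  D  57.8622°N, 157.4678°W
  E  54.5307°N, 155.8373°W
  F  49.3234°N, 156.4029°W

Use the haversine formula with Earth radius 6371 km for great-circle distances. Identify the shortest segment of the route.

B–C

Leg distances:
A→B: 178.6 km
B→C: 160.8 km
C→D: 284.4 km
D→E: 383.9 km
E→F: 580.3 km
The shortest leg is B–C at 160.8 km.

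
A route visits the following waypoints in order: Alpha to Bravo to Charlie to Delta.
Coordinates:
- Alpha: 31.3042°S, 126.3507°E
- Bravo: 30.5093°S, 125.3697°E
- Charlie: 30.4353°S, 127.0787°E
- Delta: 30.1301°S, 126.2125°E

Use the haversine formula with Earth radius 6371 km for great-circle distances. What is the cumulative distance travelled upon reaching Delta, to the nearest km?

Leg distances:
Alpha→Bravo: 128.7 km  (cumulative 128.7 km)
Bravo→Charlie: 164.0 km  (cumulative 292.7 km)
Charlie→Delta: 89.8 km  (cumulative 382.6 km)
Cumulative distance at Delta ≈ 383 km.

383 km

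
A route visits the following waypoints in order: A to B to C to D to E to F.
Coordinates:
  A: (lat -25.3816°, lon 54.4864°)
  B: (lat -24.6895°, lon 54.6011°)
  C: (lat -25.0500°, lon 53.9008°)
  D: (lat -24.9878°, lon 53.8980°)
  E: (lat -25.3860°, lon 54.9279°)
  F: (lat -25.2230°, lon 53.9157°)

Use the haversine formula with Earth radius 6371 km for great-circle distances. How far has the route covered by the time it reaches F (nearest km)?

Leg distances:
A→B: 77.8 km  (cumulative 77.8 km)
B→C: 81.2 km  (cumulative 159.0 km)
C→D: 6.9 km  (cumulative 166.0 km)
D→E: 112.7 km  (cumulative 278.7 km)
E→F: 103.4 km  (cumulative 382.0 km)
Cumulative distance at F ≈ 382 km.

382 km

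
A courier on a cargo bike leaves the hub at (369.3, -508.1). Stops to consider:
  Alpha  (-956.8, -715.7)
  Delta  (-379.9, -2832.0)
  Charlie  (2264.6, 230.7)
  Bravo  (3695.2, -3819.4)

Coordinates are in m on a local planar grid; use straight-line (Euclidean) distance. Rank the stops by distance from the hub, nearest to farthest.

Alpha, Charlie, Delta, Bravo

Distances from the hub:
Alpha (-956.8, -715.7): 1342.3 m
Charlie (2264.6, 230.7): 2034.2 m
Delta (-379.9, -2832.0): 2441.7 m
Bravo (3695.2, -3819.4): 4693.2 m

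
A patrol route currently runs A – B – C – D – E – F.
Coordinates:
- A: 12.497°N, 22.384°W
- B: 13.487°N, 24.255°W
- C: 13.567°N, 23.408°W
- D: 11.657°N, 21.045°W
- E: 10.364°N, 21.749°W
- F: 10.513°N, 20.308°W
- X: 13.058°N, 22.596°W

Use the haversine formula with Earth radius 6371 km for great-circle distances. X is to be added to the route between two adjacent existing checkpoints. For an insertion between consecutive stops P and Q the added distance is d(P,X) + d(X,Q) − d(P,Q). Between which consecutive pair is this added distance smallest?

Added distance for inserting X between each consecutive pair:
A–B: 21.6 km
B–C: 198.3 km
C–D: 1.0 km
D–E: 379.9 km
E–F: 531.9 km
Smallest added distance is 1.0 km, inserting between C and D.

between C and D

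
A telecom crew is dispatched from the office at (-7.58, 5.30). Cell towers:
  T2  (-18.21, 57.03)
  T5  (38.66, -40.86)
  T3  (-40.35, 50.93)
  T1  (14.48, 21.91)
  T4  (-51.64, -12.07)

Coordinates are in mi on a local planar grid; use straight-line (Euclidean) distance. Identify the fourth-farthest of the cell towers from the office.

T4

Distance to each, sorted:
T5: 65.3 mi
T3: 56.2 mi
T2: 52.8 mi
T4: 47.4 mi
T1: 27.6 mi
The fourth-farthest is T4 at 47.4 mi.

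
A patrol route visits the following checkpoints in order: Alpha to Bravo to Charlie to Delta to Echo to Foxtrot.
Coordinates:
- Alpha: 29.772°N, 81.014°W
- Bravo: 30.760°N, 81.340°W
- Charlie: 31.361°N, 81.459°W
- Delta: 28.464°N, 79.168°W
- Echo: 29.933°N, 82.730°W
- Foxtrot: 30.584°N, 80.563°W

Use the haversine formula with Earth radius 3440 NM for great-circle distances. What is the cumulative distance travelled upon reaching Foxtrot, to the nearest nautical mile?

Leg distances:
Alpha→Bravo: 61.7 NM  (cumulative 61.7 NM)
Bravo→Charlie: 36.6 NM  (cumulative 98.3 NM)
Charlie→Delta: 210.9 NM  (cumulative 309.1 NM)
Delta→Echo: 206.5 NM  (cumulative 515.6 NM)
Echo→Foxtrot: 119.0 NM  (cumulative 634.6 NM)
Cumulative distance at Foxtrot ≈ 635 NM.

635 NM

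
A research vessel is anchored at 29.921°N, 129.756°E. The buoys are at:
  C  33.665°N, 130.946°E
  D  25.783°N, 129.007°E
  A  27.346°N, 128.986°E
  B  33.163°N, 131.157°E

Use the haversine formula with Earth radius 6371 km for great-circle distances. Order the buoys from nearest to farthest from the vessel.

A, B, C, D

Distance from the vessel at 29.921°N, 129.756°E to each:
A 27.346°N, 128.986°E: 296.0 km
B 33.163°N, 131.157°E: 384.2 km
C 33.665°N, 130.946°E: 431.2 km
D 25.783°N, 129.007°E: 466.0 km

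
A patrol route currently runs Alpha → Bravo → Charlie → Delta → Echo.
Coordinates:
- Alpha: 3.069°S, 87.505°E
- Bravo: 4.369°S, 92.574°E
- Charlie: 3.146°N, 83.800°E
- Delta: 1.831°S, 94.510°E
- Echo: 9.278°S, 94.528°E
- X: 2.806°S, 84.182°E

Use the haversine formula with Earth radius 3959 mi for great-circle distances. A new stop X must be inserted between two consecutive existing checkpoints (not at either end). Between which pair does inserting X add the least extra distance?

Added distance for inserting X between each consecutive pair:
Alpha–Bravo: 457.9 mi
Bravo–Charlie: 202.9 mi
Charlie–Delta: 312.6 mi
Delta–Echo: 1041.2 mi
Smallest added distance is 202.9 mi, inserting between Bravo and Charlie.

between Bravo and Charlie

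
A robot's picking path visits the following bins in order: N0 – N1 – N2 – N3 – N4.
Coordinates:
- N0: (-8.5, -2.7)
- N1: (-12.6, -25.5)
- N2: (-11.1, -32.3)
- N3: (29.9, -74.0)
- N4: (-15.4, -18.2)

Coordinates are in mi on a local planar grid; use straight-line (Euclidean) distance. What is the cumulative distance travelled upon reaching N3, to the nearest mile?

Leg distances:
N0→N1: 23.2 mi  (cumulative 23.2 mi)
N1→N2: 7.0 mi  (cumulative 30.1 mi)
N2→N3: 58.5 mi  (cumulative 88.6 mi)
Cumulative distance at N3 ≈ 89 mi.

89 mi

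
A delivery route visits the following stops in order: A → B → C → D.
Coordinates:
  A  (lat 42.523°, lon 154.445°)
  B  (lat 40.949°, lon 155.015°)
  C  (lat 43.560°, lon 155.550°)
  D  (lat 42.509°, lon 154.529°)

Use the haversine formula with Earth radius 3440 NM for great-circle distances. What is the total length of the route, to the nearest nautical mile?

Leg distances:
A→B: 97.9 NM  (cumulative 97.9 NM)
B→C: 158.6 NM  (cumulative 256.4 NM)
C→D: 77.4 NM  (cumulative 333.8 NM)
Total route length ≈ 334 NM.

334 NM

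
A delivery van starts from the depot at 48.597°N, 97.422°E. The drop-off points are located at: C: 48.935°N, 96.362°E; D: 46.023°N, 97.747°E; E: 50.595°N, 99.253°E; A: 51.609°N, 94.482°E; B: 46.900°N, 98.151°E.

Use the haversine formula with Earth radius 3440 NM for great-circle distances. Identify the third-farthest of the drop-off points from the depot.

E

Distance to each, sorted:
A: 213.3 NM
D: 155.1 NM
E: 139.5 NM
B: 106.1 NM
C: 46.6 NM
The third-farthest is E at 139.5 NM.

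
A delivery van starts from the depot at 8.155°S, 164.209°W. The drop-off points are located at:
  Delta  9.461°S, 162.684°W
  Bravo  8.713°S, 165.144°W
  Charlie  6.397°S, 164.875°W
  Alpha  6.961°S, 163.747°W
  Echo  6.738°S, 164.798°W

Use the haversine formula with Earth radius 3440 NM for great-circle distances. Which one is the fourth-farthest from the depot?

Alpha

Distance to each, sorted:
Delta: 119.7 NM
Charlie: 112.8 NM
Echo: 92.0 NM
Alpha: 76.8 NM
Bravo: 64.9 NM
The fourth-farthest is Alpha at 76.8 NM.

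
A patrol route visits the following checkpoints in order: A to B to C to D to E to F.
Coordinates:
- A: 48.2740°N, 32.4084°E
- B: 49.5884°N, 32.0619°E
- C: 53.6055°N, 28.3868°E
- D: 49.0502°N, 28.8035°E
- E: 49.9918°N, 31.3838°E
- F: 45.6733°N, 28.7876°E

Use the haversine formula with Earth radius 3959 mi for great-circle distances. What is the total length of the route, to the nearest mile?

1181 mi

Leg distances:
A→B: 92.2 mi  (cumulative 92.2 mi)
B→C: 319.2 mi  (cumulative 411.3 mi)
C→D: 315.3 mi  (cumulative 726.6 mi)
D→E: 132.8 mi  (cumulative 859.4 mi)
E→F: 321.7 mi  (cumulative 1181.1 mi)
Total route length ≈ 1181 mi.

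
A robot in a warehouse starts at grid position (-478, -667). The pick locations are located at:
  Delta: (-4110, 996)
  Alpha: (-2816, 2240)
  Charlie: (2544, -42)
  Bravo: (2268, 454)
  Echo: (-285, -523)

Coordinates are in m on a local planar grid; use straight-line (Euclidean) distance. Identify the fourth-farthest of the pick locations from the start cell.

Bravo

Distances from the start cell ((-478, -667)):
Delta: 3994.6 m
Alpha: 3730.5 m
Charlie: 3086.0 m
Bravo: 2966.0 m
Echo: 240.8 m
The fourth-farthest is Bravo at 2966.0 m.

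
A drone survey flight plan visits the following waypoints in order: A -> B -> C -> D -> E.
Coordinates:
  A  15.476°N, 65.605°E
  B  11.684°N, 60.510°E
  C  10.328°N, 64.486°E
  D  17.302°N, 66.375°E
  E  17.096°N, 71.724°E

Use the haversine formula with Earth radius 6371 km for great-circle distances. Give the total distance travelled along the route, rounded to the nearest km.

2523 km

Leg distances:
A→B: 693.5 km  (cumulative 693.5 km)
B→C: 459.4 km  (cumulative 1152.9 km)
C→D: 801.8 km  (cumulative 1954.7 km)
D→E: 568.6 km  (cumulative 2523.3 km)
Total route length ≈ 2523 km.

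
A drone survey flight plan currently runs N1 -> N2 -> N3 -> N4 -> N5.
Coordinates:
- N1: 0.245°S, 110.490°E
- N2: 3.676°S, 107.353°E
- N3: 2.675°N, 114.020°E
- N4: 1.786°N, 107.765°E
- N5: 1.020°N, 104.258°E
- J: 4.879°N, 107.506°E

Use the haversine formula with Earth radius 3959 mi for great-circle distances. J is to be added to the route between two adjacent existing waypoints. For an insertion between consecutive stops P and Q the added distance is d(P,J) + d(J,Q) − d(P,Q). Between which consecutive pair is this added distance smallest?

Added distance for inserting J between each consecutive pair:
N1–N2: 679.7 mi
N2–N3: 429.4 mi
N3–N4: 252.5 mi
N4–N5: 314.8 mi
Smallest added distance is 252.5 mi, inserting between N3 and N4.

between N3 and N4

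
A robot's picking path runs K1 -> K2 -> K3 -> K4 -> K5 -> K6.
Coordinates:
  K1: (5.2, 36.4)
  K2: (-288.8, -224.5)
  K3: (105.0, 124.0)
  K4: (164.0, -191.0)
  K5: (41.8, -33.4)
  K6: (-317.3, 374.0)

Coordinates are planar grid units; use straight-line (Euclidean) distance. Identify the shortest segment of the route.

K4–K5

Leg distances:
K1→K2: 393.1
K2→K3: 525.9
K3→K4: 320.5
K4→K5: 199.4
K5→K6: 543.1
The shortest leg is K4–K5 at 199.4.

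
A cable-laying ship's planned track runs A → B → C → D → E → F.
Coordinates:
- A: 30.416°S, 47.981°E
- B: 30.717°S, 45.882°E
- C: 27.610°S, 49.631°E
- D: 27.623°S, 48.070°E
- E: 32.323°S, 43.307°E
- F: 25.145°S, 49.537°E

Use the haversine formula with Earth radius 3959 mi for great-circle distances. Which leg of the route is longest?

E–F

Leg distances:
A→B: 126.6 mi
B→C: 311.8 mi
C→D: 95.6 mi
D→E: 432.0 mi
E→F: 623.0 mi
The longest leg is E–F at 623.0 mi.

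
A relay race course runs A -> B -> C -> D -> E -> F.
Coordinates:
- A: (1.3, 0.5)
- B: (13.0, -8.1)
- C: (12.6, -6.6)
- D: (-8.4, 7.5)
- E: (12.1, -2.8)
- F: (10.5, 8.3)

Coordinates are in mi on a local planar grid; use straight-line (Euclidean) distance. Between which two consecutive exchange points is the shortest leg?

B–C

Leg distances:
A→B: 14.5 mi
B→C: 1.6 mi
C→D: 25.3 mi
D→E: 22.9 mi
E→F: 11.2 mi
The shortest leg is B–C at 1.6 mi.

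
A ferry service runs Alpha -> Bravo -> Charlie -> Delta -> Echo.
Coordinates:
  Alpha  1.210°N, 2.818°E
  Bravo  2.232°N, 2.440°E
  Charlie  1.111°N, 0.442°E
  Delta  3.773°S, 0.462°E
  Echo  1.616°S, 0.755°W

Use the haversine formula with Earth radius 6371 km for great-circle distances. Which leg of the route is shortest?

Leg distances:
Alpha→Bravo: 121.2 km
Bravo→Charlie: 254.7 km
Charlie→Delta: 543.1 km
Delta→Echo: 275.3 km
The shortest leg is Alpha–Bravo at 121.2 km.

Alpha–Bravo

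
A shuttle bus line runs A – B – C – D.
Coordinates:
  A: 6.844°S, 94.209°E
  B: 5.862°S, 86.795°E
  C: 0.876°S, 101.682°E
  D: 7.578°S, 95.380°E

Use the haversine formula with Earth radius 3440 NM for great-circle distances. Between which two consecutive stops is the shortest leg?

A–B

Leg distances:
A→B: 446.3 NM
B→C: 940.9 NM
C→D: 551.5 NM
The shortest leg is A–B at 446.3 NM.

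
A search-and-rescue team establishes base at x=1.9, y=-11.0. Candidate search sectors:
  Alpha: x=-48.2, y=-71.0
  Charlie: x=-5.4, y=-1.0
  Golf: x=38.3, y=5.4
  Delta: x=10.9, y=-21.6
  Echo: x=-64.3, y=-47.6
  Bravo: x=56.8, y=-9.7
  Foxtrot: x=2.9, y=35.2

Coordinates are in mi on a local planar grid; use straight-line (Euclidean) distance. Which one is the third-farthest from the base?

Distances from the base (x=1.9, y=-11.0):
Alpha: 78.2 mi
Echo: 75.6 mi
Bravo: 54.9 mi
Foxtrot: 46.2 mi
Golf: 39.9 mi
Delta: 13.9 mi
Charlie: 12.4 mi
The third-farthest is Bravo at 54.9 mi.

Bravo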